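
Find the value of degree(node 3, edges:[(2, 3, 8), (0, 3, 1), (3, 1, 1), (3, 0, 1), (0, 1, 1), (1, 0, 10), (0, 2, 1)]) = 4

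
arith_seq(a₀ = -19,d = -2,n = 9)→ a_0 = -19 + 0*-2 = -19
a_1 = -19 + 1*-2 = -21
a_2 = -19 + 2*-2 = -23
...
= [-19, -21, -23, -25, -27, -29, -31, -33, -35]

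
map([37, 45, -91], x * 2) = 37*2=74, 45*2=90, -91*2=-182
= [74, 90, -182]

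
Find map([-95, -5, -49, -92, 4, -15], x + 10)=-95+10=-85, -5+10=5, -49+10=-39, -92+10=-82, 4+10=14, -15+10=-5
= [-85, 5, -39, -82, 14, -5]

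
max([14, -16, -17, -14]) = 14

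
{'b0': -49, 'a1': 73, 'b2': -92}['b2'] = -92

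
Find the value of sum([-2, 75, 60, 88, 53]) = 274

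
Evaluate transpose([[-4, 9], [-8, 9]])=[[-4, -8], [9, 9]]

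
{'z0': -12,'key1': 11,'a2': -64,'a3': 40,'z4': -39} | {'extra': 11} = {'z0': -12, 'key1': 11, 'a2': -64, 'a3': 40, 'z4': -39, 'extra': 11}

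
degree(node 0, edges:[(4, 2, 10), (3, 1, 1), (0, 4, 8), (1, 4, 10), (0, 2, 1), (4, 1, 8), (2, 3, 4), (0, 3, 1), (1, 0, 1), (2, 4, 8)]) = 4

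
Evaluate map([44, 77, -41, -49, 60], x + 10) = 44+10=54, 77+10=87, -41+10=-31, -49+10=-39, 60+10=70
= [54, 87, -31, -39, 70]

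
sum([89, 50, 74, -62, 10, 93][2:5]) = 22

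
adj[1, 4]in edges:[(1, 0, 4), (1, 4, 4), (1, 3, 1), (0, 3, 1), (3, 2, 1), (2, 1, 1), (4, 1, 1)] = 4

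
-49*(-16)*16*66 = 827904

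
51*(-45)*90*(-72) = 14871600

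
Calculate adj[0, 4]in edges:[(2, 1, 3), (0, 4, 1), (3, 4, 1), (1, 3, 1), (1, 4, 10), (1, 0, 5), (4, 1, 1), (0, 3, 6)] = 1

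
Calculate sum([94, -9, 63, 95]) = 243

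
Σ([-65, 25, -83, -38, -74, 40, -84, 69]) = (-65) + 25 + (-83) + (-38) + (-74) + 40 + (-84) + 69
= -210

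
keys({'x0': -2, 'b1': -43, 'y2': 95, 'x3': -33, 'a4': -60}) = ['x0', 'b1', 'y2', 'x3', 'a4']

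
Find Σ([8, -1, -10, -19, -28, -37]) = -87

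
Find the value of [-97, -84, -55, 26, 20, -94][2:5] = [-55, 26, 20]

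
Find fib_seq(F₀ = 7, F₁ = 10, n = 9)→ F_2 = F_1 + F_0 = 17
F_3 = F_2 + F_1 = 27
F_4 = F_3 + F_2 = 44
...
= [7, 10, 17, 27, 44, 71, 115, 186, 301]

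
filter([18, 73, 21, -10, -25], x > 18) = keep x where x > 18: 18✗, 73✓, 21✓, -10✗, -25✗
= [73, 21]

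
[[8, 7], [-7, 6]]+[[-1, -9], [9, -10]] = [[7, -2], [2, -4]]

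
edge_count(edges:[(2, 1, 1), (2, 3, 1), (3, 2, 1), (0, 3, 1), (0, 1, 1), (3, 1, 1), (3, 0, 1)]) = 7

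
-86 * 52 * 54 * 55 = -13281840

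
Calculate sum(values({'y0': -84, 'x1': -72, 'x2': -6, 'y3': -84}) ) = (-84) + (-72) + (-6) + (-84)
= -246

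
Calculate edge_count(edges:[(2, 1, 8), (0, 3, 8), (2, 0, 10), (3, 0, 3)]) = 4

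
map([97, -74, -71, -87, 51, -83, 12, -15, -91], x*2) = 97*2=194, -74*2=-148, -71*2=-142, -87*2=-174, 51*2=102, -83*2=-166, 12*2=24, -15*2=-30, -91*2=-182
= [194, -148, -142, -174, 102, -166, 24, -30, -182]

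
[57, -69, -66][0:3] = [57, -69, -66]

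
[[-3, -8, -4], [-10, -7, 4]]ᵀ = [[-3, -10], [-8, -7], [-4, 4]]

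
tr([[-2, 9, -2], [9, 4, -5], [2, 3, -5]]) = diagonal: (-2) + 4 + (-5)
= -3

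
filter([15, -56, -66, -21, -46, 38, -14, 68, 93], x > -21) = [15, 38, -14, 68, 93]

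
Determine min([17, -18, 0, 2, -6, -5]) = -18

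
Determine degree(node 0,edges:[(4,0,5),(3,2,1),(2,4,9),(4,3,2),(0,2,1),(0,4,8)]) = incident: (4,0), (0,2), (0,4)
= 3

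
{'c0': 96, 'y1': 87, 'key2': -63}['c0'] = 96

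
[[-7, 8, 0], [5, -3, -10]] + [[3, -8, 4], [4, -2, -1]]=[[-4, 0, 4], [9, -5, -11]]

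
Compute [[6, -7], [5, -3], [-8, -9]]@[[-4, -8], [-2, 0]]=C[0][0] = (6)*(-4) + (-7)*(-2) = -10
C[0][1] = (6)*(-8) + (-7)*(0) = -48
C[1][0] = (5)*(-4) + (-3)*(-2) = -14
C[1][1] = (5)*(-8) + (-3)*(0) = -40
C[2][0] = (-8)*(-4) + (-9)*(-2) = 50
C[2][1] = (-8)*(-8) + (-9)*(0) = 64
= [[-10, -48], [-14, -40], [50, 64]]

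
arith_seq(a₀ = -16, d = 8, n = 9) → a_0 = -16 + 0*8 = -16
a_1 = -16 + 1*8 = -8
a_2 = -16 + 2*8 = 0
...
= [-16, -8, 0, 8, 16, 24, 32, 40, 48]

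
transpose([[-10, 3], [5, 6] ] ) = [[-10, 5], [3, 6]]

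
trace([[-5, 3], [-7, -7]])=diagonal: (-5) + (-7)
= -12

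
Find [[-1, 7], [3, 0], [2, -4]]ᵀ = [[-1, 3, 2], [7, 0, -4]]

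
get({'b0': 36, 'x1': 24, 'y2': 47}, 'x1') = 24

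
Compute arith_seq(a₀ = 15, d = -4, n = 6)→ [15, 11, 7, 3, -1, -5]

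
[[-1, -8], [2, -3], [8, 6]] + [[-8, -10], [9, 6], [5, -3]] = [[-9, -18], [11, 3], [13, 3]]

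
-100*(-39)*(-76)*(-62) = 18376800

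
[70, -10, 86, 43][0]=70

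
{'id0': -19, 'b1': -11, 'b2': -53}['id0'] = -19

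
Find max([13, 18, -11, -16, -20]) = 18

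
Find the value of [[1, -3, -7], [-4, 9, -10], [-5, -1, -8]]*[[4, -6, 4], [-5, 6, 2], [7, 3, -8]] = [[-30, -45, 54], [-131, 48, 82], [-71, 0, 42]]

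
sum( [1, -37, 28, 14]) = 6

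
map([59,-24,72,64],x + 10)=[69, -14, 82, 74]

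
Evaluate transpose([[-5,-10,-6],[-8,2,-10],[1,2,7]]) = [[-5, -8, 1], [-10, 2, 2], [-6, -10, 7]]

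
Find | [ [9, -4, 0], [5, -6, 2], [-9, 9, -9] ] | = (1)*(9)*det([[-6, 2], [9, -9]]) + (-1)*(-4)*det([[5, 2], [-9, -9]]) + (1)*(0)*det([[5, -6], [-9, 9]])
= 324 + -108 + 0
= 216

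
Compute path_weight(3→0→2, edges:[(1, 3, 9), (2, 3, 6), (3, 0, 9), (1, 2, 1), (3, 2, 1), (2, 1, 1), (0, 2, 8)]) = 17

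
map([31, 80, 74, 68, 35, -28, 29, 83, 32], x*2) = [62, 160, 148, 136, 70, -56, 58, 166, 64]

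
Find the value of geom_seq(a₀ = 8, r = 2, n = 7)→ [8, 16, 32, 64, 128, 256, 512]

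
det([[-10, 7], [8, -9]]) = (-10)*(-9) - (7)*(8)
= 34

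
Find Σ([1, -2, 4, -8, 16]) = 1 + -2 + 4 + -8 + 16
= 11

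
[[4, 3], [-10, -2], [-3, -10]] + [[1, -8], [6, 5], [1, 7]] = [[5, -5], [-4, 3], [-2, -3]]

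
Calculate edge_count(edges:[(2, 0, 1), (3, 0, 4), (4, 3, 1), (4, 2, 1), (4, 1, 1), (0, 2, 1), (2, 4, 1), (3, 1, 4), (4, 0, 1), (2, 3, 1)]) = 10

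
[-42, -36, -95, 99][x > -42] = [-36, 99]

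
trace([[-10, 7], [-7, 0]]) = -10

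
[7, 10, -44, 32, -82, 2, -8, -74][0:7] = [7, 10, -44, 32, -82, 2, -8]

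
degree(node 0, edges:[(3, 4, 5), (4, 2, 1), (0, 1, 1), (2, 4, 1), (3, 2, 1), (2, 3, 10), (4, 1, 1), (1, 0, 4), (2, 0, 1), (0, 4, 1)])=4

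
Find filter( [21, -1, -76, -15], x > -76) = [21, -1, -15]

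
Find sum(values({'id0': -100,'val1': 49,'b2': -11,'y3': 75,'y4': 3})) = (-100) + 49 + (-11) + 75 + 3
= 16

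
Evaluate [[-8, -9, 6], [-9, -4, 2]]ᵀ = [[-8, -9], [-9, -4], [6, 2]]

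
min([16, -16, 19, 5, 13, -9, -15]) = -16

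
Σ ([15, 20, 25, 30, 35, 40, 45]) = 15 + 20 + 25 + 30 + 35 + 40 + 45
= 210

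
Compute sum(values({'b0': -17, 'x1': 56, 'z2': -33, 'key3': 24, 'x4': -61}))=(-17) + 56 + (-33) + 24 + (-61)
= -31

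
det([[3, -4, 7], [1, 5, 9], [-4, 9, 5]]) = (1)*(3)*det([[5, 9], [9, 5]]) + (-1)*(-4)*det([[1, 9], [-4, 5]]) + (1)*(7)*det([[1, 5], [-4, 9]])
= -168 + 164 + 203
= 199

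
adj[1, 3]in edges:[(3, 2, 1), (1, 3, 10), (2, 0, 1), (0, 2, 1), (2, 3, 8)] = 10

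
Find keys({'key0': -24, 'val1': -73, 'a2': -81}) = ['key0', 'val1', 'a2']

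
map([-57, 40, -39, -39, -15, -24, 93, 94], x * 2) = [-114, 80, -78, -78, -30, -48, 186, 188]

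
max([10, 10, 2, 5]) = 10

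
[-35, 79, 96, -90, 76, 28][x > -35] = [79, 96, 76, 28]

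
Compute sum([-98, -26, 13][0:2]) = slice → [-98, -26]
(-98) + (-26)
= -124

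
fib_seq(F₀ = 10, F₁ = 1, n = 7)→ [10, 1, 11, 12, 23, 35, 58]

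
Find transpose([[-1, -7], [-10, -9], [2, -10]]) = [[-1, -10, 2], [-7, -9, -10]]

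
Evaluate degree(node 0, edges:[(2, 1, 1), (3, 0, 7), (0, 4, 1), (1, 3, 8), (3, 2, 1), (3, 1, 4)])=2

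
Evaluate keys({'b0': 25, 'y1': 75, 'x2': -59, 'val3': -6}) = ['b0', 'y1', 'x2', 'val3']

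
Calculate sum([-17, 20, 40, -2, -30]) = (-17) + 20 + 40 + (-2) + (-30)
= 11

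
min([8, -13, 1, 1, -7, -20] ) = -20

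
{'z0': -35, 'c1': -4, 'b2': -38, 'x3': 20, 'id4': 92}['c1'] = -4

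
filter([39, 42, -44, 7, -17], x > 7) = keep x where x > 7: 39✓, 42✓, -44✗, 7✗, -17✗
= [39, 42]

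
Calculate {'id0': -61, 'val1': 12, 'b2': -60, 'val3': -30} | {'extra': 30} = {'id0': -61, 'val1': 12, 'b2': -60, 'val3': -30, 'extra': 30}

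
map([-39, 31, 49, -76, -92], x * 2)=-39*2=-78, 31*2=62, 49*2=98, -76*2=-152, -92*2=-184
= [-78, 62, 98, -152, -184]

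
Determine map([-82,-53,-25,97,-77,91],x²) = [6724, 2809, 625, 9409, 5929, 8281]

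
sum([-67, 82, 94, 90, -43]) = 156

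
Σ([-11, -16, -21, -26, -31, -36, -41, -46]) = -228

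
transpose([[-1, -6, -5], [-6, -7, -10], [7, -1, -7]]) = [[-1, -6, 7], [-6, -7, -1], [-5, -10, -7]]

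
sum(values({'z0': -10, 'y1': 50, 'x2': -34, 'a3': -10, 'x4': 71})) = (-10) + 50 + (-34) + (-10) + 71
= 67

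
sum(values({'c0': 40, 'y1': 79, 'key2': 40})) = 40 + 79 + 40
= 159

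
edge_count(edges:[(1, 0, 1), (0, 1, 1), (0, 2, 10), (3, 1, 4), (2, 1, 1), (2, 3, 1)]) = 6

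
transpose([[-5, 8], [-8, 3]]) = [[-5, -8], [8, 3]]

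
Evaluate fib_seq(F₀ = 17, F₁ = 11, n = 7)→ F_2 = F_1 + F_0 = 28
F_3 = F_2 + F_1 = 39
F_4 = F_3 + F_2 = 67
...
= [17, 11, 28, 39, 67, 106, 173]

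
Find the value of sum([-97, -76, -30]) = (-97) + (-76) + (-30)
= -203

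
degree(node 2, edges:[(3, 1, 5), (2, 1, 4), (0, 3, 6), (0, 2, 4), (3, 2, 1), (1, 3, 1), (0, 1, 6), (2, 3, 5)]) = 4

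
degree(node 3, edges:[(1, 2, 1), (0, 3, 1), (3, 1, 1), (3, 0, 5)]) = incident: (0,3), (3,1), (3,0)
= 3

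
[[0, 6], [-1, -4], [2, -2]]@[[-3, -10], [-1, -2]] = C[0][0] = (0)*(-3) + (6)*(-1) = -6
C[0][1] = (0)*(-10) + (6)*(-2) = -12
C[1][0] = (-1)*(-3) + (-4)*(-1) = 7
C[1][1] = (-1)*(-10) + (-4)*(-2) = 18
C[2][0] = (2)*(-3) + (-2)*(-1) = -4
C[2][1] = (2)*(-10) + (-2)*(-2) = -16
= [[-6, -12], [7, 18], [-4, -16]]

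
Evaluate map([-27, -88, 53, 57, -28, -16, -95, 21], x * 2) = -27*2=-54, -88*2=-176, 53*2=106, 57*2=114, -28*2=-56, -16*2=-32, -95*2=-190, 21*2=42
= [-54, -176, 106, 114, -56, -32, -190, 42]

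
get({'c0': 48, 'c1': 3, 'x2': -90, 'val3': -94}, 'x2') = -90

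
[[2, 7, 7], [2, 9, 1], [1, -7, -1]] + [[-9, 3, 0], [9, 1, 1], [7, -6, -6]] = [[-7, 10, 7], [11, 10, 2], [8, -13, -7]]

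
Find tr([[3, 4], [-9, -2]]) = diagonal: 3 + (-2)
= 1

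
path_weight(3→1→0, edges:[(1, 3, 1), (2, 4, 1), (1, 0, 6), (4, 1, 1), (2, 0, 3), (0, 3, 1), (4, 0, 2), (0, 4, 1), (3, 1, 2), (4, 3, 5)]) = 8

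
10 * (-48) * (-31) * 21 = 312480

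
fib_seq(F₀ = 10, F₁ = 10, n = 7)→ F_2 = F_1 + F_0 = 20
F_3 = F_2 + F_1 = 30
F_4 = F_3 + F_2 = 50
...
= [10, 10, 20, 30, 50, 80, 130]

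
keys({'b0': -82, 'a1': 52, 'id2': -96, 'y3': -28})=['b0', 'a1', 'id2', 'y3']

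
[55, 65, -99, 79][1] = 65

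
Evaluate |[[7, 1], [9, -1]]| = -16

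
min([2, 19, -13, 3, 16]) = -13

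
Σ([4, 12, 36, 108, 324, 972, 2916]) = 4372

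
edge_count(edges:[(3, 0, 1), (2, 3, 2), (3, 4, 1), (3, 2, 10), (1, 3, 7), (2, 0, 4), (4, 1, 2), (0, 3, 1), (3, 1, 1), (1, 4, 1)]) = 10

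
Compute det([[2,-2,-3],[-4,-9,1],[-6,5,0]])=(1)*(2)*det([[-9, 1], [5, 0]]) + (-1)*(-2)*det([[-4, 1], [-6, 0]]) + (1)*(-3)*det([[-4, -9], [-6, 5]])
= -10 + 12 + 222
= 224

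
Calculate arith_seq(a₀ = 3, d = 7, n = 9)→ [3, 10, 17, 24, 31, 38, 45, 52, 59]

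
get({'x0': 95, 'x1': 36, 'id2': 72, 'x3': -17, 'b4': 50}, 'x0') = 95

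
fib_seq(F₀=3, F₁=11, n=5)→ [3, 11, 14, 25, 39]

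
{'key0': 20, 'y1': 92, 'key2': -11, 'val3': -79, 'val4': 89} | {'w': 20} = {'key0': 20, 'y1': 92, 'key2': -11, 'val3': -79, 'val4': 89, 'w': 20}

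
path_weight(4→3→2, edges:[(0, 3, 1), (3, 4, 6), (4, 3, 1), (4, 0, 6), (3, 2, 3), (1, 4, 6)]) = 4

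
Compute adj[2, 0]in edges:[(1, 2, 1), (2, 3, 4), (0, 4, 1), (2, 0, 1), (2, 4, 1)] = 1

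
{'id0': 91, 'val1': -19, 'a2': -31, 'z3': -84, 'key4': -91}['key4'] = -91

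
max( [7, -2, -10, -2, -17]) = 7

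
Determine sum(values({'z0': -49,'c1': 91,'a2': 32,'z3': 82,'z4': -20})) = 136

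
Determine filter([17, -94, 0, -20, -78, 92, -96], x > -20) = [17, 0, 92]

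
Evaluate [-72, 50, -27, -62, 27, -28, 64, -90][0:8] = [-72, 50, -27, -62, 27, -28, 64, -90]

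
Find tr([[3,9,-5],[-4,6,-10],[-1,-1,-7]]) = diagonal: 3 + 6 + (-7)
= 2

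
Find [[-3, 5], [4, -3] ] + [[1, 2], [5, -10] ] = [[-2, 7], [9, -13]]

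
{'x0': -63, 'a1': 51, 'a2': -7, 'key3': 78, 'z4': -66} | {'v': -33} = {'x0': -63, 'a1': 51, 'a2': -7, 'key3': 78, 'z4': -66, 'v': -33}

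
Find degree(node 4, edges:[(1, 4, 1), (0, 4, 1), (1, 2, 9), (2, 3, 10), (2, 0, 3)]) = incident: (1,4), (0,4)
= 2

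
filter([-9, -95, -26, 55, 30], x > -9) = [55, 30]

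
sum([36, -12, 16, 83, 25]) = 148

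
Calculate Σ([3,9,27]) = 3 + 9 + 27
= 39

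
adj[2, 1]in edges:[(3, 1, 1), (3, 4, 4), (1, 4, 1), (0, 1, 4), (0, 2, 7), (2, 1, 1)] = 1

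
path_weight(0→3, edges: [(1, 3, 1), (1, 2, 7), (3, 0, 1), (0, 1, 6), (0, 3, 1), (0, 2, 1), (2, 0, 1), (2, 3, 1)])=1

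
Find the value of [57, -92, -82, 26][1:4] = [-92, -82, 26]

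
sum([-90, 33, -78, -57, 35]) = (-90) + 33 + (-78) + (-57) + 35
= -157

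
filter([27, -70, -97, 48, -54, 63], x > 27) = [48, 63]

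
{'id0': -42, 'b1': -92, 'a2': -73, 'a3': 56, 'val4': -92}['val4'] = -92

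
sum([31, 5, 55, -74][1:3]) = 60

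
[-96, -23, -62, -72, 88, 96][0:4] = [-96, -23, -62, -72]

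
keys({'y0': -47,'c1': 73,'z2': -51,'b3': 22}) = ['y0', 'c1', 'z2', 'b3']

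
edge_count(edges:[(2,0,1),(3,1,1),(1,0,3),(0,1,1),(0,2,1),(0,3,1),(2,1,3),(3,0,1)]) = 8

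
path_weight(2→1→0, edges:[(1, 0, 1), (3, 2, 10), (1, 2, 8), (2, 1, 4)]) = 5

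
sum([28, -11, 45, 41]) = 28 + (-11) + 45 + 41
= 103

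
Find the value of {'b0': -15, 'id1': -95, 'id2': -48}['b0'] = -15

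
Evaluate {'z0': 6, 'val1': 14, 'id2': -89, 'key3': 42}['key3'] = 42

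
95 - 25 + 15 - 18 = 67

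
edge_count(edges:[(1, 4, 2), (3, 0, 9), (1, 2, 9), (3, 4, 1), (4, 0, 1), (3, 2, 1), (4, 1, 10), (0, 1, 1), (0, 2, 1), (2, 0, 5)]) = 10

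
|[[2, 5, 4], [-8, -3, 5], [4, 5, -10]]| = (1)*(2)*det([[-3, 5], [5, -10]]) + (-1)*(5)*det([[-8, 5], [4, -10]]) + (1)*(4)*det([[-8, -3], [4, 5]])
= 10 + -300 + -112
= -402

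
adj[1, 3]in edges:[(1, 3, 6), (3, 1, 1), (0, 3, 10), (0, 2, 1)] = 6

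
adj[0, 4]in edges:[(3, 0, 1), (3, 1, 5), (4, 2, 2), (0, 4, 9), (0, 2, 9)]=9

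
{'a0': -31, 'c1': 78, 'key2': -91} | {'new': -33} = {'a0': -31, 'c1': 78, 'key2': -91, 'new': -33}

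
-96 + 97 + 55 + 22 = 78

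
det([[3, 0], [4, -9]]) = (3)*(-9) - (0)*(4)
= -27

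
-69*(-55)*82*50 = 15559500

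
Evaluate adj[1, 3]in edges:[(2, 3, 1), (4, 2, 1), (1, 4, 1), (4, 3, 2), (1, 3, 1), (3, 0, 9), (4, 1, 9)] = 1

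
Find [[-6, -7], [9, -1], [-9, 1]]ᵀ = [[-6, 9, -9], [-7, -1, 1]]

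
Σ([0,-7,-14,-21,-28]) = -70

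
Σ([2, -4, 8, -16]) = -10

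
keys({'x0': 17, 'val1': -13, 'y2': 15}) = ['x0', 'val1', 'y2']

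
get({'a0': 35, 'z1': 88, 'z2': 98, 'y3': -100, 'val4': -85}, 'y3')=-100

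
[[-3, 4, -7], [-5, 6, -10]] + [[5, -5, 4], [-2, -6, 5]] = [[2, -1, -3], [-7, 0, -5]]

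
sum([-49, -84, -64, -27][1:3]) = -148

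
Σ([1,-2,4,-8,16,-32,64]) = 43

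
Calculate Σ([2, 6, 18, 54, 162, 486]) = 2 + 6 + 18 + 54 + 162 + 486
= 728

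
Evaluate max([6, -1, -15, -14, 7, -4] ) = 7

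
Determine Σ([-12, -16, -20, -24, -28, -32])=(-12) + (-16) + (-20) + (-24) + (-28) + (-32)
= -132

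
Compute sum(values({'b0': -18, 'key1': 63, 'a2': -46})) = -1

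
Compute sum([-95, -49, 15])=-129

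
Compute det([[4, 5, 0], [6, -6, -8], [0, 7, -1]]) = 278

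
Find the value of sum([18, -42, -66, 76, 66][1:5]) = slice → [-42, -66, 76, 66]
(-42) + (-66) + 76 + 66
= 34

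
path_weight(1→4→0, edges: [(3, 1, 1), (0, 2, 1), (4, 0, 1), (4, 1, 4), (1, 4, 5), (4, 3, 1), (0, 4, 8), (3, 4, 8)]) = w(1→4)=5 + w(4→0)=1
= 6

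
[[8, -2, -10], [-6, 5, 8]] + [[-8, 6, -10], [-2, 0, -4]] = [[0, 4, -20], [-8, 5, 4]]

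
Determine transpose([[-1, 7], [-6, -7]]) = [[-1, -6], [7, -7]]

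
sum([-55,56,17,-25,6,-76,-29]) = (-55) + 56 + 17 + (-25) + 6 + (-76) + (-29)
= -106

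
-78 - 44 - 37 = -159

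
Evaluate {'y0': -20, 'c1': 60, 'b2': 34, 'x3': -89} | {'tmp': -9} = {'y0': -20, 'c1': 60, 'b2': 34, 'x3': -89, 'tmp': -9}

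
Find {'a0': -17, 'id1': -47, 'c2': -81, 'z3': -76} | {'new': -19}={'a0': -17, 'id1': -47, 'c2': -81, 'z3': -76, 'new': -19}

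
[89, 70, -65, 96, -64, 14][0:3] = [89, 70, -65]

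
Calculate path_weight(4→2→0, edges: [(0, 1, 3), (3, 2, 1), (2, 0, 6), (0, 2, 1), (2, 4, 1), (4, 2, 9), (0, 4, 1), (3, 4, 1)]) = w(4→2)=9 + w(2→0)=6
= 15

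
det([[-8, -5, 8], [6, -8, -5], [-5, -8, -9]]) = (1)*(-8)*det([[-8, -5], [-8, -9]]) + (-1)*(-5)*det([[6, -5], [-5, -9]]) + (1)*(8)*det([[6, -8], [-5, -8]])
= -256 + -395 + -704
= -1355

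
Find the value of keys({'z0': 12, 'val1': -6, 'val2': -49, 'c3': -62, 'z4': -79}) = ['z0', 'val1', 'val2', 'c3', 'z4']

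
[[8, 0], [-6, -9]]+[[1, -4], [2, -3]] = [[9, -4], [-4, -12]]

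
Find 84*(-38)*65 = -207480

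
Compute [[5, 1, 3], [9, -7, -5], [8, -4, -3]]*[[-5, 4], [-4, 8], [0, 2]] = C[0][0] = (5)*(-5) + (1)*(-4) + (3)*(0) = -29
C[0][1] = (5)*(4) + (1)*(8) + (3)*(2) = 34
C[1][0] = (9)*(-5) + (-7)*(-4) + (-5)*(0) = -17
C[1][1] = (9)*(4) + (-7)*(8) + (-5)*(2) = -30
C[2][0] = (8)*(-5) + (-4)*(-4) + (-3)*(0) = -24
C[2][1] = (8)*(4) + (-4)*(8) + (-3)*(2) = -6
= [[-29, 34], [-17, -30], [-24, -6]]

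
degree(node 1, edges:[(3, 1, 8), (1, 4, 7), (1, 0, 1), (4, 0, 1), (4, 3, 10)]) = 3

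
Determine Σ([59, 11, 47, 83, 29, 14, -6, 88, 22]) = 59 + 11 + 47 + 83 + 29 + 14 + (-6) + 88 + 22
= 347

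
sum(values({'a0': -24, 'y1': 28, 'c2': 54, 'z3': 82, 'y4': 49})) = 189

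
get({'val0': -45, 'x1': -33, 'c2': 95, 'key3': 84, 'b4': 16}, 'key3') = 84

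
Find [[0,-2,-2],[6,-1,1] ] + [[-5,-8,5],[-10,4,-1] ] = [[-5, -10, 3], [-4, 3, 0]]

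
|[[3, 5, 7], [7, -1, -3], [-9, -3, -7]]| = 164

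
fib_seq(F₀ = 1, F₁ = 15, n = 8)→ [1, 15, 16, 31, 47, 78, 125, 203]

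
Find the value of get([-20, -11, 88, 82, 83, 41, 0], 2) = 88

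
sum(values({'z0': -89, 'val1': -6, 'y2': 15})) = (-89) + (-6) + 15
= -80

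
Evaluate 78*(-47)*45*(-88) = 14517360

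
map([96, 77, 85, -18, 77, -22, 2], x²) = (96)²=9216, (77)²=5929, (85)²=7225, (-18)²=324, (77)²=5929, (-22)²=484, (2)²=4
= [9216, 5929, 7225, 324, 5929, 484, 4]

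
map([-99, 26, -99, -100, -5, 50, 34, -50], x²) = (-99)²=9801, (26)²=676, (-99)²=9801, (-100)²=10000, (-5)²=25, (50)²=2500, (34)²=1156, (-50)²=2500
= [9801, 676, 9801, 10000, 25, 2500, 1156, 2500]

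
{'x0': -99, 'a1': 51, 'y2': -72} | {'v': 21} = {'x0': -99, 'a1': 51, 'y2': -72, 'v': 21}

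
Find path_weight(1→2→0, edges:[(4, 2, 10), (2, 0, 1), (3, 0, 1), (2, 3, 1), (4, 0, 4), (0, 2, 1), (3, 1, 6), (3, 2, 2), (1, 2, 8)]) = w(1→2)=8 + w(2→0)=1
= 9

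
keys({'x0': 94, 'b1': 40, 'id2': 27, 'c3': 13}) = ['x0', 'b1', 'id2', 'c3']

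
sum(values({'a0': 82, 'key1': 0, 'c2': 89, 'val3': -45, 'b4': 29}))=155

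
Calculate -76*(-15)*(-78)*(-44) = 3912480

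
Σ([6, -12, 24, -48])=-30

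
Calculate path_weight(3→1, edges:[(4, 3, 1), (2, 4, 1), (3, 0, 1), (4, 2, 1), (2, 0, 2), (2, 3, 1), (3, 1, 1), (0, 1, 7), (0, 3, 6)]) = w(3→1)=1
= 1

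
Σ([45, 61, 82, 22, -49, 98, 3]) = 262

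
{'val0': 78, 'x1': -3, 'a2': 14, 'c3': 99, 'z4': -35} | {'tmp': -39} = {'val0': 78, 'x1': -3, 'a2': 14, 'c3': 99, 'z4': -35, 'tmp': -39}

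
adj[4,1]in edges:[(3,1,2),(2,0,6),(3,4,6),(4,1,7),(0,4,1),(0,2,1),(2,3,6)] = 7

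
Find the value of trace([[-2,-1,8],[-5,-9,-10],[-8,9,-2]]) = -13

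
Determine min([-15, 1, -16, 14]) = -16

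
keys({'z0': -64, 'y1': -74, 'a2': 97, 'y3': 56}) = ['z0', 'y1', 'a2', 'y3']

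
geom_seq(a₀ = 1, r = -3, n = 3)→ a_0 = 1*(-3)^0 = 1
a_1 = 1*(-3)^1 = -3
a_2 = 1*(-3)^2 = 9
= [1, -3, 9]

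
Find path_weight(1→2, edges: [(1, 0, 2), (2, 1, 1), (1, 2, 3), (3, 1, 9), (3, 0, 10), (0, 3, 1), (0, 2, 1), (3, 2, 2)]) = w(1→2)=3
= 3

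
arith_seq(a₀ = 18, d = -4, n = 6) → a_0 = 18 + 0*-4 = 18
a_1 = 18 + 1*-4 = 14
a_2 = 18 + 2*-4 = 10
...
= [18, 14, 10, 6, 2, -2]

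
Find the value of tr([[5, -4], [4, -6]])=diagonal: 5 + (-6)
= -1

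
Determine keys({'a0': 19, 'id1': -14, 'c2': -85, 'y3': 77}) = ['a0', 'id1', 'c2', 'y3']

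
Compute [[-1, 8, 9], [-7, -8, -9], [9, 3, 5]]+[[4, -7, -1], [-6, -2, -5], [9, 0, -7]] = [[3, 1, 8], [-13, -10, -14], [18, 3, -2]]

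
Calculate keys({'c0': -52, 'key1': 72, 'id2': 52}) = ['c0', 'key1', 'id2']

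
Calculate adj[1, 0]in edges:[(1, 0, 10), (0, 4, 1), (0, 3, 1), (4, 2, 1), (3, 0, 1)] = 10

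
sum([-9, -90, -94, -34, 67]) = -160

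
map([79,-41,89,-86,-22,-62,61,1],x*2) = 79*2=158, -41*2=-82, 89*2=178, -86*2=-172, -22*2=-44, -62*2=-124, 61*2=122, 1*2=2
= [158, -82, 178, -172, -44, -124, 122, 2]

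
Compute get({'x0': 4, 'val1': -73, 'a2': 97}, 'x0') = 4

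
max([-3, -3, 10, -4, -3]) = 10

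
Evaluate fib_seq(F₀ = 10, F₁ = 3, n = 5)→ [10, 3, 13, 16, 29]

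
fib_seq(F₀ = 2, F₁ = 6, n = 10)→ [2, 6, 8, 14, 22, 36, 58, 94, 152, 246]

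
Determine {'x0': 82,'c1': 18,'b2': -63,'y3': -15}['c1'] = 18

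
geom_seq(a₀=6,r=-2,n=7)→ [6, -12, 24, -48, 96, -192, 384]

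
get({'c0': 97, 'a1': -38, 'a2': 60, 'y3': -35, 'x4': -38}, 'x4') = -38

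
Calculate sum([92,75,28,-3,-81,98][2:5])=slice → [28, -3, -81]
28 + (-3) + (-81)
= -56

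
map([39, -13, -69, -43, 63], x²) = [1521, 169, 4761, 1849, 3969]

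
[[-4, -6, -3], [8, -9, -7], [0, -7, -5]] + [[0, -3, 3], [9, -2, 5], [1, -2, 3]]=[[-4, -9, 0], [17, -11, -2], [1, -9, -2]]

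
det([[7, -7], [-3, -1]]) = -28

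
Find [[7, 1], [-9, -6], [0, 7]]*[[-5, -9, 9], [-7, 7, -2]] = C[0][0] = (7)*(-5) + (1)*(-7) = -42
C[0][1] = (7)*(-9) + (1)*(7) = -56
C[0][2] = (7)*(9) + (1)*(-2) = 61
C[1][0] = (-9)*(-5) + (-6)*(-7) = 87
C[1][1] = (-9)*(-9) + (-6)*(7) = 39
C[1][2] = (-9)*(9) + (-6)*(-2) = -69
... (3 more cells)
= [[-42, -56, 61], [87, 39, -69], [-49, 49, -14]]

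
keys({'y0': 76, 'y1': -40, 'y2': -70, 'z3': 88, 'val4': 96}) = ['y0', 'y1', 'y2', 'z3', 'val4']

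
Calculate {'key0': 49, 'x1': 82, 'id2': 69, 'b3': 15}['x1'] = 82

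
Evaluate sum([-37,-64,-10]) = -111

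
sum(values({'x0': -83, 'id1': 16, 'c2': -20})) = -87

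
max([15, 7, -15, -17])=15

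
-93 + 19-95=-169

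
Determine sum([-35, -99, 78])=(-35) + (-99) + 78
= -56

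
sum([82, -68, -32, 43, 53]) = 82 + (-68) + (-32) + 43 + 53
= 78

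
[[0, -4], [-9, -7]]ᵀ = [[0, -9], [-4, -7]]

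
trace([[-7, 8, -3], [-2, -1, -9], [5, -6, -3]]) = -11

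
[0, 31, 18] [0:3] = [0, 31, 18]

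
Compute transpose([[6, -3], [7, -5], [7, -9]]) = [[6, 7, 7], [-3, -5, -9]]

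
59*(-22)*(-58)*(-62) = -4667608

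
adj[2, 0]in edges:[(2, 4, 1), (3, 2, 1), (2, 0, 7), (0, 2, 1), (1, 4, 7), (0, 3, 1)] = 7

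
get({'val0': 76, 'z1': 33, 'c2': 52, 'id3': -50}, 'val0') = 76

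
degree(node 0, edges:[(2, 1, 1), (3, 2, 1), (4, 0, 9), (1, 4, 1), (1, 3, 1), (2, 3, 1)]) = incident: (4,0)
= 1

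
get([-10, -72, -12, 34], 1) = -72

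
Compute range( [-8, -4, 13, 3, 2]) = 21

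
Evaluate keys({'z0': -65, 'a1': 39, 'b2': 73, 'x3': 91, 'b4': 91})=['z0', 'a1', 'b2', 'x3', 'b4']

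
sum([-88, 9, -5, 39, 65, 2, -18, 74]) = 78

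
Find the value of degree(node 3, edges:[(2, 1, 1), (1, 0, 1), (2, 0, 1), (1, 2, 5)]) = 0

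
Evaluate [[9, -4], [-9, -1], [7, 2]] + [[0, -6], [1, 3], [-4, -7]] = [[9, -10], [-8, 2], [3, -5]]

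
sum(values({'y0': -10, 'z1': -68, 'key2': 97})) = (-10) + (-68) + 97
= 19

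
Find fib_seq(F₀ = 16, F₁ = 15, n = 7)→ [16, 15, 31, 46, 77, 123, 200]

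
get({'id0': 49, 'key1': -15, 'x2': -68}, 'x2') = -68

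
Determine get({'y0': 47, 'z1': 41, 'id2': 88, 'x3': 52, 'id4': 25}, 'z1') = 41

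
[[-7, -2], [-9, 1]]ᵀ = [[-7, -9], [-2, 1]]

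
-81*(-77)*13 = 81081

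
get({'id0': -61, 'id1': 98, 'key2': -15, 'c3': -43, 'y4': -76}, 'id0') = -61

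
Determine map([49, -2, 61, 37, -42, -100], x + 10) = [59, 8, 71, 47, -32, -90]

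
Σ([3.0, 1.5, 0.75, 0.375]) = 5.625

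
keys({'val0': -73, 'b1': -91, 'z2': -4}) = ['val0', 'b1', 'z2']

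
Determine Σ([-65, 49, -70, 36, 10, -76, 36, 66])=(-65) + 49 + (-70) + 36 + 10 + (-76) + 36 + 66
= -14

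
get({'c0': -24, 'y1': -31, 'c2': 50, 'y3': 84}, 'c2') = 50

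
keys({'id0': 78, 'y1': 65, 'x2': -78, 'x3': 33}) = ['id0', 'y1', 'x2', 'x3']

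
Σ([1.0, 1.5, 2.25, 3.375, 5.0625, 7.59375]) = 20.78125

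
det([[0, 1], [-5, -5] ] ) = 5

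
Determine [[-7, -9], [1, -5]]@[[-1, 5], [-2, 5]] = C[0][0] = (-7)*(-1) + (-9)*(-2) = 25
C[0][1] = (-7)*(5) + (-9)*(5) = -80
C[1][0] = (1)*(-1) + (-5)*(-2) = 9
C[1][1] = (1)*(5) + (-5)*(5) = -20
= [[25, -80], [9, -20]]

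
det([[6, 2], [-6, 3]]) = 30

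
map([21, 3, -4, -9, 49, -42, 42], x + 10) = 21+10=31, 3+10=13, -4+10=6, -9+10=1, 49+10=59, -42+10=-32, 42+10=52
= [31, 13, 6, 1, 59, -32, 52]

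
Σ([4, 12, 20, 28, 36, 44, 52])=4 + 12 + 20 + 28 + 36 + 44 + 52
= 196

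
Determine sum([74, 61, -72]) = 63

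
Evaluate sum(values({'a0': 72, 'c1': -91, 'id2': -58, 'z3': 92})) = 72 + (-91) + (-58) + 92
= 15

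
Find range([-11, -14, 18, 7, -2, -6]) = 32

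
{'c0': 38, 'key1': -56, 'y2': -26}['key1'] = -56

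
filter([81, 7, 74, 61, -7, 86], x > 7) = [81, 74, 61, 86]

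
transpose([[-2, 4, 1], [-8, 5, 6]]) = [[-2, -8], [4, 5], [1, 6]]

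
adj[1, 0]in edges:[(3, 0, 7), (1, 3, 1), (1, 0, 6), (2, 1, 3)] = 6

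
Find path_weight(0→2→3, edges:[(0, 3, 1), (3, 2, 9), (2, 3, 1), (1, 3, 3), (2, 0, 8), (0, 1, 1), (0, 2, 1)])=w(0→2)=1 + w(2→3)=1
= 2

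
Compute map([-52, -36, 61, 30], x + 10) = [-42, -26, 71, 40]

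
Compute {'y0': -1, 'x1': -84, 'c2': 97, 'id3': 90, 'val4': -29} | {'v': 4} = {'y0': -1, 'x1': -84, 'c2': 97, 'id3': 90, 'val4': -29, 'v': 4}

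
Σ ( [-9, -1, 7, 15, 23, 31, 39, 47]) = 152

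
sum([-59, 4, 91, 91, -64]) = (-59) + 4 + 91 + 91 + (-64)
= 63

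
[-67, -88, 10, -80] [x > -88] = [-67, 10, -80]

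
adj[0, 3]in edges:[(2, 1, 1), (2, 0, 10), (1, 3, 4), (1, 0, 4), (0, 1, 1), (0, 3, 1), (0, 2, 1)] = 1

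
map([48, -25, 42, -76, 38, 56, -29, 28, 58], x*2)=48*2=96, -25*2=-50, 42*2=84, -76*2=-152, 38*2=76, 56*2=112, -29*2=-58, 28*2=56, 58*2=116
= [96, -50, 84, -152, 76, 112, -58, 56, 116]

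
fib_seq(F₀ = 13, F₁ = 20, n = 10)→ F_2 = F_1 + F_0 = 33
F_3 = F_2 + F_1 = 53
F_4 = F_3 + F_2 = 86
...
= [13, 20, 33, 53, 86, 139, 225, 364, 589, 953]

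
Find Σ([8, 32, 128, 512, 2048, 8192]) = 8 + 32 + 128 + 512 + 2048 + 8192
= 10920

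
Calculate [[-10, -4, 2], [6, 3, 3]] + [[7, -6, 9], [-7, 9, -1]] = [[-3, -10, 11], [-1, 12, 2]]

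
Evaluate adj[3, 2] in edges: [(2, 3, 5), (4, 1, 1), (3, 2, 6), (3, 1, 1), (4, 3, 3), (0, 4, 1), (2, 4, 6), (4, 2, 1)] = 6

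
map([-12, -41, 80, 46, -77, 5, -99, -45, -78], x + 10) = -12+10=-2, -41+10=-31, 80+10=90, 46+10=56, -77+10=-67, 5+10=15, -99+10=-89, -45+10=-35, -78+10=-68
= [-2, -31, 90, 56, -67, 15, -89, -35, -68]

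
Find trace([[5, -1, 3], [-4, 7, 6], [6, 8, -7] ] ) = 5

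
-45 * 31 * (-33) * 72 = 3314520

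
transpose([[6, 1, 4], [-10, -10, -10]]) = [[6, -10], [1, -10], [4, -10]]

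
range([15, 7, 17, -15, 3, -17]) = 34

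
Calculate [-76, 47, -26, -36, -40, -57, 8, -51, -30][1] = 47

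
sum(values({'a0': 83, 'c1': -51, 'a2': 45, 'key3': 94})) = 83 + (-51) + 45 + 94
= 171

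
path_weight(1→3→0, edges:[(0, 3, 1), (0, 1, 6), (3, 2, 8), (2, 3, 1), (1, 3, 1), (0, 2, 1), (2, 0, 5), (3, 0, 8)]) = w(1→3)=1 + w(3→0)=8
= 9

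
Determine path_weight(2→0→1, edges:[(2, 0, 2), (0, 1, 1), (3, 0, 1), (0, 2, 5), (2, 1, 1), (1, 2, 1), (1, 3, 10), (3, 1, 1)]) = w(2→0)=2 + w(0→1)=1
= 3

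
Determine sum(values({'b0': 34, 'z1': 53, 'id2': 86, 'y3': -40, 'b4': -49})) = 84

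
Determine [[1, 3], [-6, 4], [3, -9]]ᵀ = [[1, -6, 3], [3, 4, -9]]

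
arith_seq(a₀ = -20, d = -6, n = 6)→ [-20, -26, -32, -38, -44, -50]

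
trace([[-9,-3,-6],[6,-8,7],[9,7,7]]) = diagonal: (-9) + (-8) + 7
= -10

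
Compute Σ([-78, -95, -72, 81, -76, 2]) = -238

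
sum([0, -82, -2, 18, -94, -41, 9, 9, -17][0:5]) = -160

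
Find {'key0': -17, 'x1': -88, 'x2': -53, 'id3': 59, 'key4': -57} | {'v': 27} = {'key0': -17, 'x1': -88, 'x2': -53, 'id3': 59, 'key4': -57, 'v': 27}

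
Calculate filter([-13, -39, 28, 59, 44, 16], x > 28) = [59, 44]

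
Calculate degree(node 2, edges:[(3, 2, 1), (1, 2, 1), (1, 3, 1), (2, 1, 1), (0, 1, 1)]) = incident: (3,2), (1,2), (2,1)
= 3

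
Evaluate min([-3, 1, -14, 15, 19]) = -14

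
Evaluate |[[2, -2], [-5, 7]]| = (2)*(7) - (-2)*(-5)
= 4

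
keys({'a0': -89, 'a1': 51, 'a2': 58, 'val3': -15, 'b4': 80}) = ['a0', 'a1', 'a2', 'val3', 'b4']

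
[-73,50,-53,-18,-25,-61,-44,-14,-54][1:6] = [50, -53, -18, -25, -61]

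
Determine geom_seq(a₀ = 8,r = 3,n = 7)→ [8, 24, 72, 216, 648, 1944, 5832]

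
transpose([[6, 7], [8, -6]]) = [[6, 8], [7, -6]]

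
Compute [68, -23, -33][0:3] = [68, -23, -33]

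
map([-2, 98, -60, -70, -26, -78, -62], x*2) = [-4, 196, -120, -140, -52, -156, -124]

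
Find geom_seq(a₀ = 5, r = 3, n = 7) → [5, 15, 45, 135, 405, 1215, 3645]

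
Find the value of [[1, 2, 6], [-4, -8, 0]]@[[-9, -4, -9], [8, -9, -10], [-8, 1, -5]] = C[0][0] = (1)*(-9) + (2)*(8) + (6)*(-8) = -41
C[0][1] = (1)*(-4) + (2)*(-9) + (6)*(1) = -16
C[0][2] = (1)*(-9) + (2)*(-10) + (6)*(-5) = -59
C[1][0] = (-4)*(-9) + (-8)*(8) + (0)*(-8) = -28
C[1][1] = (-4)*(-4) + (-8)*(-9) + (0)*(1) = 88
C[1][2] = (-4)*(-9) + (-8)*(-10) + (0)*(-5) = 116
= [[-41, -16, -59], [-28, 88, 116]]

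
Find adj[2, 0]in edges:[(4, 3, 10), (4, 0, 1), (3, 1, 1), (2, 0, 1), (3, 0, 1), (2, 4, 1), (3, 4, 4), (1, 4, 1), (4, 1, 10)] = 1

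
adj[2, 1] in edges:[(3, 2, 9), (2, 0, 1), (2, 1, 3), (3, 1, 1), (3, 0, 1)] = 3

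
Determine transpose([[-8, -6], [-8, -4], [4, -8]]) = [[-8, -8, 4], [-6, -4, -8]]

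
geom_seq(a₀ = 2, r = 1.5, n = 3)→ [2.0, 3.0, 4.5]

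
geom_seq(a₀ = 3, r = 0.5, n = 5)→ [3.0, 1.5, 0.75, 0.375, 0.1875]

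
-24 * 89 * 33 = -70488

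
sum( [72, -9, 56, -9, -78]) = 32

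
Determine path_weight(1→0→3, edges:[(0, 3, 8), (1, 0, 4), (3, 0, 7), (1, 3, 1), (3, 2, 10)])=12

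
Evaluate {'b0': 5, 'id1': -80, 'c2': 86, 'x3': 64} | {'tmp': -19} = {'b0': 5, 'id1': -80, 'c2': 86, 'x3': 64, 'tmp': -19}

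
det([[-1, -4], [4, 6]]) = 10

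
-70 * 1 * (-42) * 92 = 270480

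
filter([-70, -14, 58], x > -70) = keep x where x > -70: -70✗, -14✓, 58✓
= [-14, 58]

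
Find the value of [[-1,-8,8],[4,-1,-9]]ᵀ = [[-1, 4], [-8, -1], [8, -9]]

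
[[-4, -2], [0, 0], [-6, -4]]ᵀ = [[-4, 0, -6], [-2, 0, -4]]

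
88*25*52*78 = 8923200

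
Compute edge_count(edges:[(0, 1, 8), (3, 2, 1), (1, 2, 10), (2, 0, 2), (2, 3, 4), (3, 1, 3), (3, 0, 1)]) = 7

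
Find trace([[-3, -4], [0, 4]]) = diagonal: (-3) + 4
= 1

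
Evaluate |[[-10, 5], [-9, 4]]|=5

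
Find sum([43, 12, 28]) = 43 + 12 + 28
= 83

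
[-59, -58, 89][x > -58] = keep x where x > -58: -59✗, -58✗, 89✓
= [89]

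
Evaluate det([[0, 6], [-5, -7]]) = (0)*(-7) - (6)*(-5)
= 30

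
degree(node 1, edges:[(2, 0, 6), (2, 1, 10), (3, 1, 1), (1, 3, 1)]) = incident: (2,1), (3,1), (1,3)
= 3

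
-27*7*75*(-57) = 807975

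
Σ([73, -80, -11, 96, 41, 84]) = 73 + (-80) + (-11) + 96 + 41 + 84
= 203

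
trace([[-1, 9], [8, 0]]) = -1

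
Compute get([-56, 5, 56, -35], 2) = 56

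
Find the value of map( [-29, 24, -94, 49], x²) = [841, 576, 8836, 2401]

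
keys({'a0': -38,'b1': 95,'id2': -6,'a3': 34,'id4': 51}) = ['a0', 'b1', 'id2', 'a3', 'id4']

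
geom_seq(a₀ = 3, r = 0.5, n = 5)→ [3.0, 1.5, 0.75, 0.375, 0.1875]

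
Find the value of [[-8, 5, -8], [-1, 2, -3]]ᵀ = [[-8, -1], [5, 2], [-8, -3]]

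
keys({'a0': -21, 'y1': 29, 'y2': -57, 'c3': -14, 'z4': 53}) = ['a0', 'y1', 'y2', 'c3', 'z4']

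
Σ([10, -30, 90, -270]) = -200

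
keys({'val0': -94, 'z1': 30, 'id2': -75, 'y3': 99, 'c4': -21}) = ['val0', 'z1', 'id2', 'y3', 'c4']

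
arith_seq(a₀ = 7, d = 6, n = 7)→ a_0 = 7 + 0*6 = 7
a_1 = 7 + 1*6 = 13
a_2 = 7 + 2*6 = 19
...
= [7, 13, 19, 25, 31, 37, 43]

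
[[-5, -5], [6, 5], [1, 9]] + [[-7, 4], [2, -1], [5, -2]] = [[-12, -1], [8, 4], [6, 7]]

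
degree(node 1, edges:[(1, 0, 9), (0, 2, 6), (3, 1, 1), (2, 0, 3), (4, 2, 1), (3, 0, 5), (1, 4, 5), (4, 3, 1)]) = 3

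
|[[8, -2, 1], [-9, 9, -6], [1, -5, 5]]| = (1)*(8)*det([[9, -6], [-5, 5]]) + (-1)*(-2)*det([[-9, -6], [1, 5]]) + (1)*(1)*det([[-9, 9], [1, -5]])
= 120 + -78 + 36
= 78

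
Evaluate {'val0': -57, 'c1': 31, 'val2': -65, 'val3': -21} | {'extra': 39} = {'val0': -57, 'c1': 31, 'val2': -65, 'val3': -21, 'extra': 39}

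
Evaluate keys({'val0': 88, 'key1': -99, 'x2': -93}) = ['val0', 'key1', 'x2']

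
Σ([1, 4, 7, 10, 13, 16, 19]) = 70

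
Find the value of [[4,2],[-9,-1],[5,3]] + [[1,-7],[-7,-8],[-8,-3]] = [[5, -5], [-16, -9], [-3, 0]]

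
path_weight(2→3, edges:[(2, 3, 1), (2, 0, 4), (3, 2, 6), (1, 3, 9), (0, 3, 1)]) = w(2→3)=1
= 1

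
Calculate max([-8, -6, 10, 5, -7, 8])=10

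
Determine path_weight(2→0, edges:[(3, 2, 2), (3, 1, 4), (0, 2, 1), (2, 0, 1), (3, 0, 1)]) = w(2→0)=1
= 1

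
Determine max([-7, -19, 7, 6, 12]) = 12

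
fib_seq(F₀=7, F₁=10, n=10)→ [7, 10, 17, 27, 44, 71, 115, 186, 301, 487]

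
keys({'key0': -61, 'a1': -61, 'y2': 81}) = ['key0', 'a1', 'y2']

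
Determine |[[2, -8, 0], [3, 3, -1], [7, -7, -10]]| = (1)*(2)*det([[3, -1], [-7, -10]]) + (-1)*(-8)*det([[3, -1], [7, -10]]) + (1)*(0)*det([[3, 3], [7, -7]])
= -74 + -184 + 0
= -258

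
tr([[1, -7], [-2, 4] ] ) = diagonal: 1 + 4
= 5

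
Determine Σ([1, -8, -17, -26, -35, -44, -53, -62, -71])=1 + (-8) + (-17) + (-26) + (-35) + (-44) + (-53) + (-62) + (-71)
= -315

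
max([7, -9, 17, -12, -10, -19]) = 17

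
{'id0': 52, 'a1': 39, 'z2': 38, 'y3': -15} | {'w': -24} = {'id0': 52, 'a1': 39, 'z2': 38, 'y3': -15, 'w': -24}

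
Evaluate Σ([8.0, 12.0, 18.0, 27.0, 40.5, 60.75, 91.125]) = 257.375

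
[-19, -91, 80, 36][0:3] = [-19, -91, 80]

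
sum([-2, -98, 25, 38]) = -37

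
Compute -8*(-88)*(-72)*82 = -4156416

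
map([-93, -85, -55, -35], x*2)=[-186, -170, -110, -70]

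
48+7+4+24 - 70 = 13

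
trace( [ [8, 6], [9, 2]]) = diagonal: 8 + 2
= 10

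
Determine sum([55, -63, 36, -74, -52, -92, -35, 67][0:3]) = 28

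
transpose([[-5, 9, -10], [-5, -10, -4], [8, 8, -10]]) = [[-5, -5, 8], [9, -10, 8], [-10, -4, -10]]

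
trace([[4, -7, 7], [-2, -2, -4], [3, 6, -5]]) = -3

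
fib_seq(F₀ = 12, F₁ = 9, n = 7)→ [12, 9, 21, 30, 51, 81, 132]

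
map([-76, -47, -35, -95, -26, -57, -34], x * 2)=-76*2=-152, -47*2=-94, -35*2=-70, -95*2=-190, -26*2=-52, -57*2=-114, -34*2=-68
= [-152, -94, -70, -190, -52, -114, -68]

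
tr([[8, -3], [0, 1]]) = 9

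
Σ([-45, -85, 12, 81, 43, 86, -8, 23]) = 107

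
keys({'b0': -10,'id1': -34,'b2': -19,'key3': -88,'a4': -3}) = ['b0', 'id1', 'b2', 'key3', 'a4']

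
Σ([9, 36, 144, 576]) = 765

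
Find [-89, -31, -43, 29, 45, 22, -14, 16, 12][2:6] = [-43, 29, 45, 22]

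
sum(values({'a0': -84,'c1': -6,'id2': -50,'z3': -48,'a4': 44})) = (-84) + (-6) + (-50) + (-48) + 44
= -144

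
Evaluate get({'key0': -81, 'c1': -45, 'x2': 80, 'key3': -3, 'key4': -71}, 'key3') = -3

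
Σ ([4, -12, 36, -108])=4 + -12 + 36 + -108
= -80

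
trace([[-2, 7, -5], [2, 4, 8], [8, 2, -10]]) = -8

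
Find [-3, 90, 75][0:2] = [-3, 90]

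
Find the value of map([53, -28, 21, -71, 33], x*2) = 53*2=106, -28*2=-56, 21*2=42, -71*2=-142, 33*2=66
= [106, -56, 42, -142, 66]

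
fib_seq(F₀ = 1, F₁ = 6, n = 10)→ [1, 6, 7, 13, 20, 33, 53, 86, 139, 225]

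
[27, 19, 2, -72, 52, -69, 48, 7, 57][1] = 19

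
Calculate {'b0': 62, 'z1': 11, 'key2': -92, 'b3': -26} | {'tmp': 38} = {'b0': 62, 'z1': 11, 'key2': -92, 'b3': -26, 'tmp': 38}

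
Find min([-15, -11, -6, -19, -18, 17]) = -19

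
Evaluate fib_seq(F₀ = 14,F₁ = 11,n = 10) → [14, 11, 25, 36, 61, 97, 158, 255, 413, 668]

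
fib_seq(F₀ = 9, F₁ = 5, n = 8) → F_2 = F_1 + F_0 = 14
F_3 = F_2 + F_1 = 19
F_4 = F_3 + F_2 = 33
...
= [9, 5, 14, 19, 33, 52, 85, 137]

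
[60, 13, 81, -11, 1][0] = 60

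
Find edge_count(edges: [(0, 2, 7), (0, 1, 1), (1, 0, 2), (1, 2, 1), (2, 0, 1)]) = 5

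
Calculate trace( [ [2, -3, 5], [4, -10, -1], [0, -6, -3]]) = diagonal: 2 + (-10) + (-3)
= -11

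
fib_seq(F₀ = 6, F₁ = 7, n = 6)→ F_2 = F_1 + F_0 = 13
F_3 = F_2 + F_1 = 20
F_4 = F_3 + F_2 = 33
...
= [6, 7, 13, 20, 33, 53]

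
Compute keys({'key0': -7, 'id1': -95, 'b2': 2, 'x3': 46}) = ['key0', 'id1', 'b2', 'x3']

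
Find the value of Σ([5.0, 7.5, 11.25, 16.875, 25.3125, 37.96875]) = 103.90625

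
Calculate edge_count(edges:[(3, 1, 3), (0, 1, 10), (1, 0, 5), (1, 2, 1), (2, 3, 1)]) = 5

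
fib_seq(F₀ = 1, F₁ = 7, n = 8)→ [1, 7, 8, 15, 23, 38, 61, 99]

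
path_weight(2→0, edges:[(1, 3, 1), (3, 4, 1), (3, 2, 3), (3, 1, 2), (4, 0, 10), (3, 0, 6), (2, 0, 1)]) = w(2→0)=1
= 1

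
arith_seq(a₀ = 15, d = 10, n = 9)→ a_0 = 15 + 0*10 = 15
a_1 = 15 + 1*10 = 25
a_2 = 15 + 2*10 = 35
...
= [15, 25, 35, 45, 55, 65, 75, 85, 95]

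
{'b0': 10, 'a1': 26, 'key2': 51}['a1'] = 26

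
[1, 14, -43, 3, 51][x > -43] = keep x where x > -43: 1✓, 14✓, -43✗, 3✓, 51✓
= [1, 14, 3, 51]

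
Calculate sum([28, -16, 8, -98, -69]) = 28 + (-16) + 8 + (-98) + (-69)
= -147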